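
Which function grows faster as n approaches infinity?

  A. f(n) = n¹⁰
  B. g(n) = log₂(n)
A

f(n) = n¹⁰ is O(n¹⁰), while g(n) = log₂(n) is O(log n).
Since O(n¹⁰) grows faster than O(log n), f(n) dominates.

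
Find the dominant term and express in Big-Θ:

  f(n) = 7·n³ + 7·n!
Θ(n!)

Order the terms by growth rate: 7·n³ ≺ 7·n!.
The fastest-growing term 7·n! dominates as n → ∞; dropping its constant factor gives Θ(n!).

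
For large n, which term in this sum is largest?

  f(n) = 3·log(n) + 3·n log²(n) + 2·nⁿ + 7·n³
2·nⁿ

Looking at each term:
  - 3·log(n) is O(log n)
  - 3·n log²(n) is O(n log² n)
  - 2·nⁿ is O(nⁿ)
  - 7·n³ is O(n³)

The term 2·nⁿ (O(nⁿ)) grows fastest and dominates all others.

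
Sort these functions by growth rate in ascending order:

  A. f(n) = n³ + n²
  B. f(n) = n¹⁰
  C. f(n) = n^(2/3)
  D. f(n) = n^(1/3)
D < C < A < B

Comparing growth rates:
D = n^(1/3) is O(n^(1/3))
C = n^(2/3) is O(n^(2/3))
A = n³ + n² is O(n³)
B = n¹⁰ is O(n¹⁰)

Therefore, the order from slowest to fastest is: D < C < A < B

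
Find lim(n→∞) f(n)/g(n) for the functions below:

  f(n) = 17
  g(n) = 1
17

Since 17 and 1 have the same growth rate (O(1)),
the ratio converges to a constant: 17.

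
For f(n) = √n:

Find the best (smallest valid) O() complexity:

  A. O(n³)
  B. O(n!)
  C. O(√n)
C

f(n) = √n is O(√n).
All listed options are valid Big-O bounds (upper bounds),
but O(√n) is the tightest (smallest valid bound).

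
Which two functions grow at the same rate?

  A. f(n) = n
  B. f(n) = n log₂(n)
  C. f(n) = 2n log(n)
B and C

Examining each function:
  A. n is O(n)
  B. n log₂(n) is O(n log n)
  C. 2n log(n) is O(n log n)

Functions B and C both have the same complexity class.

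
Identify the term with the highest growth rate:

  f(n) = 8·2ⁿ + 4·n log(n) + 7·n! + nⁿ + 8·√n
nⁿ

Looking at each term:
  - 8·2ⁿ is O(2ⁿ)
  - 4·n log(n) is O(n log n)
  - 7·n! is O(n!)
  - nⁿ is O(nⁿ)
  - 8·√n is O(√n)

The term nⁿ (O(nⁿ)) grows fastest and dominates all others.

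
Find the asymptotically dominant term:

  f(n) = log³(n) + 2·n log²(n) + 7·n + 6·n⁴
6·n⁴

Looking at each term:
  - log³(n) is O(log³ n)
  - 2·n log²(n) is O(n log² n)
  - 7·n is O(n)
  - 6·n⁴ is O(n⁴)

The term 6·n⁴ (O(n⁴)) grows fastest and dominates all others.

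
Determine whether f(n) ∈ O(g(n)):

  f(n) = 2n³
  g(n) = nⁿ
True

f(n) = 2n³ is O(n³), and g(n) = nⁿ is O(nⁿ).
Since O(n³) ⊆ O(nⁿ) (f grows no faster than g), f(n) = O(g(n)) is true.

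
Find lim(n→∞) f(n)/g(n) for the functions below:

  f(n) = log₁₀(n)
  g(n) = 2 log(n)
1/(2*log(10))

Since log₁₀(n) and 2 log(n) have the same growth rate (O(log n)),
the ratio converges to a constant: 1/(2*log(10)).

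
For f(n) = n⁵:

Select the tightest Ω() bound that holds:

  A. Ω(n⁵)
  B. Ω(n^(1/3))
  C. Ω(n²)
A

f(n) = n⁵ is Ω(n⁵).
All listed options are valid Big-Ω bounds (lower bounds),
but Ω(n⁵) is the tightest (largest valid bound).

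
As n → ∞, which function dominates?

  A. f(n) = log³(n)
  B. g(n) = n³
B

f(n) = log³(n) is O(log³ n), while g(n) = n³ is O(n³).
Since O(n³) grows faster than O(log³ n), g(n) dominates.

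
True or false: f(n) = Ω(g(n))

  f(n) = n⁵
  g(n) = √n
True

f(n) = n⁵ is O(n⁵), and g(n) = √n is O(√n).
Since O(n⁵) grows at least as fast as O(√n), f(n) = Ω(g(n)) is true.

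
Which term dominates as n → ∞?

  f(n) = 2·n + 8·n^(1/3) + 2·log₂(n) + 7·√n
2·n

Looking at each term:
  - 2·n is O(n)
  - 8·n^(1/3) is O(n^(1/3))
  - 2·log₂(n) is O(log n)
  - 7·√n is O(√n)

The term 2·n (O(n)) grows fastest and dominates all others.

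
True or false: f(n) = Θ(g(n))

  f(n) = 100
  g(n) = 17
True

f(n) = 100 and g(n) = 17 are both O(1).
Since they have the same asymptotic growth rate, f(n) = Θ(g(n)) is true.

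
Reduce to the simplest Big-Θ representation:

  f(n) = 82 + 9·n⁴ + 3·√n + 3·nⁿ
Θ(nⁿ)

Order the terms by growth rate: 82 ≺ 3·√n ≺ 9·n⁴ ≺ 3·nⁿ.
The fastest-growing term 3·nⁿ dominates as n → ∞; dropping its constant factor gives Θ(nⁿ).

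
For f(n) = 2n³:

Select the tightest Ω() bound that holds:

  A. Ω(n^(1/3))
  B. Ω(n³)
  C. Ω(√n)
B

f(n) = 2n³ is Ω(n³).
All listed options are valid Big-Ω bounds (lower bounds),
but Ω(n³) is the tightest (largest valid bound).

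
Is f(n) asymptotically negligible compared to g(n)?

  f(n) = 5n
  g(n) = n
False

f(n) = 5n is O(n), and g(n) = n is O(n).
Since they have the same growth rate, f(n) = o(g(n)) is false.
(f = o(g) requires f to grow strictly slower, not equal.)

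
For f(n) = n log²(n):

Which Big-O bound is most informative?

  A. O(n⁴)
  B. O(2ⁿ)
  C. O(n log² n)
C

f(n) = n log²(n) is O(n log² n).
All listed options are valid Big-O bounds (upper bounds),
but O(n log² n) is the tightest (smallest valid bound).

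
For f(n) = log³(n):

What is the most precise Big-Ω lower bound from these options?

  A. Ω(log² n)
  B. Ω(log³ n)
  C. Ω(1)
B

f(n) = log³(n) is Ω(log³ n).
All listed options are valid Big-Ω bounds (lower bounds),
but Ω(log³ n) is the tightest (largest valid bound).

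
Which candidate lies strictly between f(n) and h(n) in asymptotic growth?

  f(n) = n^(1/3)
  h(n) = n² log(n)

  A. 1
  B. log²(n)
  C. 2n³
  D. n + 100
D

We need g(n) with n^(1/3) = o(g(n)) and g(n) = o(n² log(n)), i.e. O(n^(1/3)) ≺ g ≺ O(n² log n).
Check each option:
  A. 1 — O(1) does not grow strictly faster than f(n)
  B. log²(n) — O(log² n) does not grow strictly faster than f(n)
  C. 2n³ — O(n³) does not grow strictly slower than h(n)
  D. n + 100 — O(n) is strictly between O(n^(1/3)) and O(n² log n) ✓

Only option D (n + 100) lies strictly between.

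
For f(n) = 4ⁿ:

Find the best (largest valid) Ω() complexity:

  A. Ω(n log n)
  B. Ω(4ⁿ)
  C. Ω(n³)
B

f(n) = 4ⁿ is Ω(4ⁿ).
All listed options are valid Big-Ω bounds (lower bounds),
but Ω(4ⁿ) is the tightest (largest valid bound).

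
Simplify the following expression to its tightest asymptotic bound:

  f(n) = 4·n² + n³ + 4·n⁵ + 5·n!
Θ(n!)

Order the terms by growth rate: 4·n² ≺ n³ ≺ 4·n⁵ ≺ 5·n!.
The fastest-growing term 5·n! dominates as n → ∞; dropping its constant factor gives Θ(n!).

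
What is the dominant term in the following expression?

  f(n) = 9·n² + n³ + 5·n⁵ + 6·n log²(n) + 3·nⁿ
3·nⁿ

Looking at each term:
  - 9·n² is O(n²)
  - n³ is O(n³)
  - 5·n⁵ is O(n⁵)
  - 6·n log²(n) is O(n log² n)
  - 3·nⁿ is O(nⁿ)

The term 3·nⁿ (O(nⁿ)) grows fastest and dominates all others.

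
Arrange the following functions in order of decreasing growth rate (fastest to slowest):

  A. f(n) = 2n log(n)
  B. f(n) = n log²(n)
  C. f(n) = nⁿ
C > B > A

Comparing growth rates:
C = nⁿ is O(nⁿ)
B = n log²(n) is O(n log² n)
A = 2n log(n) is O(n log n)

Therefore, the order from fastest to slowest is: C > B > A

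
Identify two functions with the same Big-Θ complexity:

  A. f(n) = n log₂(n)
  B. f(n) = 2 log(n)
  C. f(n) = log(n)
B and C

Examining each function:
  A. n log₂(n) is O(n log n)
  B. 2 log(n) is O(log n)
  C. log(n) is O(log n)

Functions B and C both have the same complexity class.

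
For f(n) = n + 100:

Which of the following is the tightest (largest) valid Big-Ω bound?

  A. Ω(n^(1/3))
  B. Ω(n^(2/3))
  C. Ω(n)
C

f(n) = n + 100 is Ω(n).
All listed options are valid Big-Ω bounds (lower bounds),
but Ω(n) is the tightest (largest valid bound).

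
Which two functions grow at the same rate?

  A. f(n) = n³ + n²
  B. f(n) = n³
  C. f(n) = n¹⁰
A and B

Examining each function:
  A. n³ + n² is O(n³)
  B. n³ is O(n³)
  C. n¹⁰ is O(n¹⁰)

Functions A and B both have the same complexity class.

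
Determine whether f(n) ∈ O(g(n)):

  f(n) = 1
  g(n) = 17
True

f(n) = 1 and g(n) = 17 are both O(1).
Big-O permits equal growth rates (f ≤ c·g for some c), so f(n) = O(g(n)) is true.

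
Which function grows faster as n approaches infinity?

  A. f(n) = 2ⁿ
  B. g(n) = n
A

f(n) = 2ⁿ is O(2ⁿ), while g(n) = n is O(n).
Since O(2ⁿ) grows faster than O(n), f(n) dominates.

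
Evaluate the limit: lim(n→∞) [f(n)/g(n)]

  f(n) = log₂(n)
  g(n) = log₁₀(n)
1 + log(5)/log(2)

Since log₂(n) and log₁₀(n) have the same growth rate (O(log n)),
the ratio converges to a constant: 1 + log(5)/log(2).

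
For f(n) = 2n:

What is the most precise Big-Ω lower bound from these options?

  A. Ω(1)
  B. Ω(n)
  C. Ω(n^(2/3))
B

f(n) = 2n is Ω(n).
All listed options are valid Big-Ω bounds (lower bounds),
but Ω(n) is the tightest (largest valid bound).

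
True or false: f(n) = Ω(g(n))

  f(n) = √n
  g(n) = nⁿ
False

f(n) = √n is O(√n), and g(n) = nⁿ is O(nⁿ).
Since O(√n) grows slower than O(nⁿ), f(n) = Ω(g(n)) is false.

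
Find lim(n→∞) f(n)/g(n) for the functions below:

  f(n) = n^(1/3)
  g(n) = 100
∞

Since n^(1/3) (O(n^(1/3))) grows faster than 100 (O(1)),
the ratio f(n)/g(n) → ∞ as n → ∞.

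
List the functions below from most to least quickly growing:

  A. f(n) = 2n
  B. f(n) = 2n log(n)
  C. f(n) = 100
B > A > C

Comparing growth rates:
B = 2n log(n) is O(n log n)
A = 2n is O(n)
C = 100 is O(1)

Therefore, the order from fastest to slowest is: B > A > C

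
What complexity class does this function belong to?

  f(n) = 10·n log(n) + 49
O(n log n)

The dominant term in 10·n log(n) + 49 is 10·n log(n), which is Θ(n log n).
Lower-order terms (49) are asymptotically negligible.
Constants are absorbed, so the tightest bound is O(n log n).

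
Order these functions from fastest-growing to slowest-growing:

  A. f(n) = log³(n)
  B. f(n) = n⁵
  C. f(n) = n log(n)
B > C > A

Comparing growth rates:
B = n⁵ is O(n⁵)
C = n log(n) is O(n log n)
A = log³(n) is O(log³ n)

Therefore, the order from fastest to slowest is: B > C > A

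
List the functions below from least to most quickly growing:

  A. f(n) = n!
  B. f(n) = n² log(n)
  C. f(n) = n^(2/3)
C < B < A

Comparing growth rates:
C = n^(2/3) is O(n^(2/3))
B = n² log(n) is O(n² log n)
A = n! is O(n!)

Therefore, the order from slowest to fastest is: C < B < A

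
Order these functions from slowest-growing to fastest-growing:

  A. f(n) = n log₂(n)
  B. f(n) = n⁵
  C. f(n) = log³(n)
C < A < B

Comparing growth rates:
C = log³(n) is O(log³ n)
A = n log₂(n) is O(n log n)
B = n⁵ is O(n⁵)

Therefore, the order from slowest to fastest is: C < A < B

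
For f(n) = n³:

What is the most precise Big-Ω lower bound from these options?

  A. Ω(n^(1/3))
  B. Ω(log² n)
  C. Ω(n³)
C

f(n) = n³ is Ω(n³).
All listed options are valid Big-Ω bounds (lower bounds),
but Ω(n³) is the tightest (largest valid bound).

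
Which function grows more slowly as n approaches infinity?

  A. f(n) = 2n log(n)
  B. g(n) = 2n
B

f(n) = 2n log(n) is O(n log n), while g(n) = 2n is O(n).
Since O(n) grows slower than O(n log n), g(n) is dominated.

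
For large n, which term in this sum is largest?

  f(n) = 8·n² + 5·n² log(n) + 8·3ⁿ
8·3ⁿ

Looking at each term:
  - 8·n² is O(n²)
  - 5·n² log(n) is O(n² log n)
  - 8·3ⁿ is O(3ⁿ)

The term 8·3ⁿ (O(3ⁿ)) grows fastest and dominates all others.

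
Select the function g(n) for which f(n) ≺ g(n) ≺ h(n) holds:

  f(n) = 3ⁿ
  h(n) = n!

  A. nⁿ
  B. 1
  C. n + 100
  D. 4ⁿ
D

We need g(n) with 3ⁿ = o(g(n)) and g(n) = o(n!), i.e. O(3ⁿ) ≺ g ≺ O(n!).
Check each option:
  A. nⁿ — O(nⁿ) does not grow strictly slower than h(n)
  B. 1 — O(1) does not grow strictly faster than f(n)
  C. n + 100 — O(n) does not grow strictly faster than f(n)
  D. 4ⁿ — O(4ⁿ) is strictly between O(3ⁿ) and O(n!) ✓

Only option D (4ⁿ) lies strictly between.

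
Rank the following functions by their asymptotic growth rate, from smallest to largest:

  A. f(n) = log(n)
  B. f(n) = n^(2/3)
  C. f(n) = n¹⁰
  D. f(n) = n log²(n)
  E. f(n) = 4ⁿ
A < B < D < C < E

Comparing growth rates:
A = log(n) is O(log n)
B = n^(2/3) is O(n^(2/3))
D = n log²(n) is O(n log² n)
C = n¹⁰ is O(n¹⁰)
E = 4ⁿ is O(4ⁿ)

Therefore, the order from slowest to fastest is: A < B < D < C < E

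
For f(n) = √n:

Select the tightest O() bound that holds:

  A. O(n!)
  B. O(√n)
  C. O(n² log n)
B

f(n) = √n is O(√n).
All listed options are valid Big-O bounds (upper bounds),
but O(√n) is the tightest (smallest valid bound).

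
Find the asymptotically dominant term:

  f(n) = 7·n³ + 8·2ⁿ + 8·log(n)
8·2ⁿ

Looking at each term:
  - 7·n³ is O(n³)
  - 8·2ⁿ is O(2ⁿ)
  - 8·log(n) is O(log n)

The term 8·2ⁿ (O(2ⁿ)) grows fastest and dominates all others.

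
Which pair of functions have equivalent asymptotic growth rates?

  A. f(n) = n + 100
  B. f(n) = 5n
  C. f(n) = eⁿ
A and B

Examining each function:
  A. n + 100 is O(n)
  B. 5n is O(n)
  C. eⁿ is O(eⁿ)

Functions A and B both have the same complexity class.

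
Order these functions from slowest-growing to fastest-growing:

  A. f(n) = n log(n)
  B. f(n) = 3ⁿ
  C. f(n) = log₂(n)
C < A < B

Comparing growth rates:
C = log₂(n) is O(log n)
A = n log(n) is O(n log n)
B = 3ⁿ is O(3ⁿ)

Therefore, the order from slowest to fastest is: C < A < B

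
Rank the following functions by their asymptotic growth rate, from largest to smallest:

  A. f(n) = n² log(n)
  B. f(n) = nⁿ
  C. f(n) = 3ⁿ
B > C > A

Comparing growth rates:
B = nⁿ is O(nⁿ)
C = 3ⁿ is O(3ⁿ)
A = n² log(n) is O(n² log n)

Therefore, the order from fastest to slowest is: B > C > A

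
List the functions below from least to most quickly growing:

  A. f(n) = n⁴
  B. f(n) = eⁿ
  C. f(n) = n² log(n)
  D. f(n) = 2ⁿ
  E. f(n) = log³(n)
E < C < A < D < B

Comparing growth rates:
E = log³(n) is O(log³ n)
C = n² log(n) is O(n² log n)
A = n⁴ is O(n⁴)
D = 2ⁿ is O(2ⁿ)
B = eⁿ is O(eⁿ)

Therefore, the order from slowest to fastest is: E < C < A < D < B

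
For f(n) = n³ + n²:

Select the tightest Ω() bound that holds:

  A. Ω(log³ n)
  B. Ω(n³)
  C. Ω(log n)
B

f(n) = n³ + n² is Ω(n³).
All listed options are valid Big-Ω bounds (lower bounds),
but Ω(n³) is the tightest (largest valid bound).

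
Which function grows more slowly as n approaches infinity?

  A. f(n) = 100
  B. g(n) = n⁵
A

f(n) = 100 is O(1), while g(n) = n⁵ is O(n⁵).
Since O(1) grows slower than O(n⁵), f(n) is dominated.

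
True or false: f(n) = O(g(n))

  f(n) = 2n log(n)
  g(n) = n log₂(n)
True

f(n) = 2n log(n) and g(n) = n log₂(n) are both O(n log n).
Big-O permits equal growth rates (f ≤ c·g for some c), so f(n) = O(g(n)) is true.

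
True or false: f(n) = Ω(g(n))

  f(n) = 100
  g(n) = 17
True

f(n) = 100 and g(n) = 17 are both O(1).
Big-Ω permits equal growth rates (f ≥ c·g for some c > 0), so f(n) = Ω(g(n)) is true.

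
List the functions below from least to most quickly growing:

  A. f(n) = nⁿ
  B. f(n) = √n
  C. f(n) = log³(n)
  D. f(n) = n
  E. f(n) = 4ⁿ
C < B < D < E < A

Comparing growth rates:
C = log³(n) is O(log³ n)
B = √n is O(√n)
D = n is O(n)
E = 4ⁿ is O(4ⁿ)
A = nⁿ is O(nⁿ)

Therefore, the order from slowest to fastest is: C < B < D < E < A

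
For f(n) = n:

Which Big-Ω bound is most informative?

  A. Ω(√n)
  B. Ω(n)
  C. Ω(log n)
B

f(n) = n is Ω(n).
All listed options are valid Big-Ω bounds (lower bounds),
but Ω(n) is the tightest (largest valid bound).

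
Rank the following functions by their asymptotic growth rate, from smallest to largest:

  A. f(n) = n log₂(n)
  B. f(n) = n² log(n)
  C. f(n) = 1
C < A < B

Comparing growth rates:
C = 1 is O(1)
A = n log₂(n) is O(n log n)
B = n² log(n) is O(n² log n)

Therefore, the order from slowest to fastest is: C < A < B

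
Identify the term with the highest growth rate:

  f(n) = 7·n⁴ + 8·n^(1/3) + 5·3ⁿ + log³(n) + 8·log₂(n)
5·3ⁿ

Looking at each term:
  - 7·n⁴ is O(n⁴)
  - 8·n^(1/3) is O(n^(1/3))
  - 5·3ⁿ is O(3ⁿ)
  - log³(n) is O(log³ n)
  - 8·log₂(n) is O(log n)

The term 5·3ⁿ (O(3ⁿ)) grows fastest and dominates all others.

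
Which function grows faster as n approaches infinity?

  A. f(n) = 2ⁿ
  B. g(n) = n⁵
A

f(n) = 2ⁿ is O(2ⁿ), while g(n) = n⁵ is O(n⁵).
Since O(2ⁿ) grows faster than O(n⁵), f(n) dominates.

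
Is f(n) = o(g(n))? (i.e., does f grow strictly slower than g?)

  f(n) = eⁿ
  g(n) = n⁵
False

f(n) = eⁿ is O(eⁿ), and g(n) = n⁵ is O(n⁵).
Since O(eⁿ) grows faster than or equal to O(n⁵), f(n) = o(g(n)) is false.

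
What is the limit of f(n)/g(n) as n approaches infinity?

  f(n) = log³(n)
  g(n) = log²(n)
∞

Since log³(n) (O(log³ n)) grows faster than log²(n) (O(log² n)),
the ratio f(n)/g(n) → ∞ as n → ∞.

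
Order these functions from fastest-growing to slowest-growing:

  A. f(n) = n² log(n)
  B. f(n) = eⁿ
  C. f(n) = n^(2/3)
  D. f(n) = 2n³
B > D > A > C

Comparing growth rates:
B = eⁿ is O(eⁿ)
D = 2n³ is O(n³)
A = n² log(n) is O(n² log n)
C = n^(2/3) is O(n^(2/3))

Therefore, the order from fastest to slowest is: B > D > A > C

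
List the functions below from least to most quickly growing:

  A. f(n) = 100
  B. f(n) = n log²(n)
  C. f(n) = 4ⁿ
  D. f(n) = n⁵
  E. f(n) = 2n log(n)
A < E < B < D < C

Comparing growth rates:
A = 100 is O(1)
E = 2n log(n) is O(n log n)
B = n log²(n) is O(n log² n)
D = n⁵ is O(n⁵)
C = 4ⁿ is O(4ⁿ)

Therefore, the order from slowest to fastest is: A < E < B < D < C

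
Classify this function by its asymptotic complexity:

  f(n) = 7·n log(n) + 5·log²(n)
O(n log n)

The dominant term in 7·n log(n) + 5·log²(n) is 7·n log(n), which is Θ(n log n).
Lower-order terms (5·log²(n)) are asymptotically negligible.
Constants are absorbed, so the tightest bound is O(n log n).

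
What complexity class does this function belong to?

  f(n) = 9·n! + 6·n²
O(n!)

The dominant term in 9·n! + 6·n² is 9·n!, which is Θ(n!).
Lower-order terms (6·n²) are asymptotically negligible.
Constants are absorbed, so the tightest bound is O(n!).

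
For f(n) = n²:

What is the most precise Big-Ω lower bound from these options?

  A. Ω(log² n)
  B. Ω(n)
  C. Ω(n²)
C

f(n) = n² is Ω(n²).
All listed options are valid Big-Ω bounds (lower bounds),
but Ω(n²) is the tightest (largest valid bound).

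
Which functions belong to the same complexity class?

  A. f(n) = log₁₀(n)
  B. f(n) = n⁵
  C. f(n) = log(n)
A and C

Examining each function:
  A. log₁₀(n) is O(log n)
  B. n⁵ is O(n⁵)
  C. log(n) is O(log n)

Functions A and C both have the same complexity class.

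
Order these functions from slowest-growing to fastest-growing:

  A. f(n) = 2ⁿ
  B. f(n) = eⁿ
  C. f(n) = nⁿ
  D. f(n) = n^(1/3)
D < A < B < C

Comparing growth rates:
D = n^(1/3) is O(n^(1/3))
A = 2ⁿ is O(2ⁿ)
B = eⁿ is O(eⁿ)
C = nⁿ is O(nⁿ)

Therefore, the order from slowest to fastest is: D < A < B < C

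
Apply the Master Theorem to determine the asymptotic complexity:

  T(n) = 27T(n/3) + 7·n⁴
Θ(n⁴)

Master Theorem: a = 27, b = 3, f(n) = 7·n⁴.
Compute the critical exponent d = log₃(27) = 3.
Compare f(n) = Θ(n⁴) against n^d:
  k = 4 > d = 3, so f(n) = Ω(n^(d+ε)) — Case 3.
  Regularity: a·(n/b)^4/n^4 = a/b^4 = 27/81 < 1 ✓.
  The top-level work dominates: T(n) = Θ(f(n)) = Θ(n⁴).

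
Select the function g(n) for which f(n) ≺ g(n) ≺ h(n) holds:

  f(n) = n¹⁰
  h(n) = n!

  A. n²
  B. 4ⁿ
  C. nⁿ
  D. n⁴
B

We need g(n) with n¹⁰ = o(g(n)) and g(n) = o(n!), i.e. O(n¹⁰) ≺ g ≺ O(n!).
Check each option:
  A. n² — O(n²) does not grow strictly faster than f(n)
  B. 4ⁿ — O(4ⁿ) is strictly between O(n¹⁰) and O(n!) ✓
  C. nⁿ — O(nⁿ) does not grow strictly slower than h(n)
  D. n⁴ — O(n⁴) does not grow strictly faster than f(n)

Only option B (4ⁿ) lies strictly between.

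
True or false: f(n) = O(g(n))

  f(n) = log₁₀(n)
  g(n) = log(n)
True

f(n) = log₁₀(n) and g(n) = log(n) are both O(log n).
Big-O permits equal growth rates (f ≤ c·g for some c), so f(n) = O(g(n)) is true.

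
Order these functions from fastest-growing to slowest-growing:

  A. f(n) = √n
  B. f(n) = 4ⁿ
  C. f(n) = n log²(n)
B > C > A

Comparing growth rates:
B = 4ⁿ is O(4ⁿ)
C = n log²(n) is O(n log² n)
A = √n is O(√n)

Therefore, the order from fastest to slowest is: B > C > A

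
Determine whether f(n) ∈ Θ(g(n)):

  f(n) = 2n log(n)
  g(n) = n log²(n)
False

f(n) = 2n log(n) is O(n log n), and g(n) = n log²(n) is O(n log² n).
Since they have different growth rates, f(n) = Θ(g(n)) is false.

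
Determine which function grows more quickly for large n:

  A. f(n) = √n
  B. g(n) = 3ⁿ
B

f(n) = √n is O(√n), while g(n) = 3ⁿ is O(3ⁿ).
Since O(3ⁿ) grows faster than O(√n), g(n) dominates.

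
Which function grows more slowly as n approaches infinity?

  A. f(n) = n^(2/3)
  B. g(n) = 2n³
A

f(n) = n^(2/3) is O(n^(2/3)), while g(n) = 2n³ is O(n³).
Since O(n^(2/3)) grows slower than O(n³), f(n) is dominated.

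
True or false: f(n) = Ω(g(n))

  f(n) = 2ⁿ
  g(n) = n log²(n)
True

f(n) = 2ⁿ is O(2ⁿ), and g(n) = n log²(n) is O(n log² n).
Since O(2ⁿ) grows at least as fast as O(n log² n), f(n) = Ω(g(n)) is true.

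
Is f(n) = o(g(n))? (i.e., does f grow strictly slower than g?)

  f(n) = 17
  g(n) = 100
False

f(n) = 17 is O(1), and g(n) = 100 is O(1).
Since they have the same growth rate, f(n) = o(g(n)) is false.
(f = o(g) requires f to grow strictly slower, not equal.)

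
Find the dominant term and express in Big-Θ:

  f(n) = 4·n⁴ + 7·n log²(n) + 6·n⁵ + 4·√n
Θ(n⁵)

Order the terms by growth rate: 4·√n ≺ 7·n log²(n) ≺ 4·n⁴ ≺ 6·n⁵.
The fastest-growing term 6·n⁵ dominates as n → ∞; dropping its constant factor gives Θ(n⁵).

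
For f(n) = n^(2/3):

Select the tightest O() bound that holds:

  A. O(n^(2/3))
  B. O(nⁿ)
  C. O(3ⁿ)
A

f(n) = n^(2/3) is O(n^(2/3)).
All listed options are valid Big-O bounds (upper bounds),
but O(n^(2/3)) is the tightest (smallest valid bound).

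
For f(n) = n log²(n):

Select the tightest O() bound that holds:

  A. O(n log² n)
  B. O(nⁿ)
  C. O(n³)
A

f(n) = n log²(n) is O(n log² n).
All listed options are valid Big-O bounds (upper bounds),
but O(n log² n) is the tightest (smallest valid bound).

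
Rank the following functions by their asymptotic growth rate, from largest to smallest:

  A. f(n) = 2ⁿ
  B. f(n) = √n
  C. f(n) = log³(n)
A > B > C

Comparing growth rates:
A = 2ⁿ is O(2ⁿ)
B = √n is O(√n)
C = log³(n) is O(log³ n)

Therefore, the order from fastest to slowest is: A > B > C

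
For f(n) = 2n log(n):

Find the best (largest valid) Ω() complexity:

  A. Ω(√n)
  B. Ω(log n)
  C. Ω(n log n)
C

f(n) = 2n log(n) is Ω(n log n).
All listed options are valid Big-Ω bounds (lower bounds),
but Ω(n log n) is the tightest (largest valid bound).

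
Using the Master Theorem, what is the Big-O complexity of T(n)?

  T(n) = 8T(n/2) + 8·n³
Θ(n³ log n)

Master Theorem: a = 8, b = 2, f(n) = 8·n³.
Compute the critical exponent d = log₂(8) = 3.
Compare f(n) = Θ(n³) against n^d:
  k = 3 = d, so f(n) = Θ(n^d) — Case 2.
  Work is balanced across levels: T(n) = Θ(n^d log n) = Θ(n³ log n).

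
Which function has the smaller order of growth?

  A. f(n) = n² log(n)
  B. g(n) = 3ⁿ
A

f(n) = n² log(n) is O(n² log n), while g(n) = 3ⁿ is O(3ⁿ).
Since O(n² log n) grows slower than O(3ⁿ), f(n) is dominated.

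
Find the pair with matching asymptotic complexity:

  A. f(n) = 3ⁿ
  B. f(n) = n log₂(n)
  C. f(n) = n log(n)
B and C

Examining each function:
  A. 3ⁿ is O(3ⁿ)
  B. n log₂(n) is O(n log n)
  C. n log(n) is O(n log n)

Functions B and C both have the same complexity class.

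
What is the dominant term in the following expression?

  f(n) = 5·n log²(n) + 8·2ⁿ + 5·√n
8·2ⁿ

Looking at each term:
  - 5·n log²(n) is O(n log² n)
  - 8·2ⁿ is O(2ⁿ)
  - 5·√n is O(√n)

The term 8·2ⁿ (O(2ⁿ)) grows fastest and dominates all others.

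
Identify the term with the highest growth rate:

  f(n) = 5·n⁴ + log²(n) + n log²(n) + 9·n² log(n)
5·n⁴

Looking at each term:
  - 5·n⁴ is O(n⁴)
  - log²(n) is O(log² n)
  - n log²(n) is O(n log² n)
  - 9·n² log(n) is O(n² log n)

The term 5·n⁴ (O(n⁴)) grows fastest and dominates all others.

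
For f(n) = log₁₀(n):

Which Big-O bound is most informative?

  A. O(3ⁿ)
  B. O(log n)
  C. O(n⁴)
B

f(n) = log₁₀(n) is O(log n).
All listed options are valid Big-O bounds (upper bounds),
but O(log n) is the tightest (smallest valid bound).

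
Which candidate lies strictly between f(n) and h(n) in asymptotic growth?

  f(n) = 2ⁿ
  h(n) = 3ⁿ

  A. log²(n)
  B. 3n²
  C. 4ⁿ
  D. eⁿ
D

We need g(n) with 2ⁿ = o(g(n)) and g(n) = o(3ⁿ), i.e. O(2ⁿ) ≺ g ≺ O(3ⁿ).
Check each option:
  A. log²(n) — O(log² n) does not grow strictly faster than f(n)
  B. 3n² — O(n²) does not grow strictly faster than f(n)
  C. 4ⁿ — O(4ⁿ) does not grow strictly slower than h(n)
  D. eⁿ — O(eⁿ) is strictly between O(2ⁿ) and O(3ⁿ) ✓

Only option D (eⁿ) lies strictly between.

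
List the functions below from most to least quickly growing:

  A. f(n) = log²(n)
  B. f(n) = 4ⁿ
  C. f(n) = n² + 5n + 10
B > C > A

Comparing growth rates:
B = 4ⁿ is O(4ⁿ)
C = n² + 5n + 10 is O(n²)
A = log²(n) is O(log² n)

Therefore, the order from fastest to slowest is: B > C > A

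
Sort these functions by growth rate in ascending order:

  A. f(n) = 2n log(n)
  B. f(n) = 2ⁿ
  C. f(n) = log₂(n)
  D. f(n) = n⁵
C < A < D < B

Comparing growth rates:
C = log₂(n) is O(log n)
A = 2n log(n) is O(n log n)
D = n⁵ is O(n⁵)
B = 2ⁿ is O(2ⁿ)

Therefore, the order from slowest to fastest is: C < A < D < B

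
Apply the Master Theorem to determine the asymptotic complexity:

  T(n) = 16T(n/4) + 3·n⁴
Θ(n⁴)

Master Theorem: a = 16, b = 4, f(n) = 3·n⁴.
Compute the critical exponent d = log₄(16) = 2.
Compare f(n) = Θ(n⁴) against n^d:
  k = 4 > d = 2, so f(n) = Ω(n^(d+ε)) — Case 3.
  Regularity: a·(n/b)^4/n^4 = a/b^4 = 16/256 < 1 ✓.
  The top-level work dominates: T(n) = Θ(f(n)) = Θ(n⁴).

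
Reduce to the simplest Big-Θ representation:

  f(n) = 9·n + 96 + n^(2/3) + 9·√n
Θ(n)

Order the terms by growth rate: 96 ≺ 9·√n ≺ n^(2/3) ≺ 9·n.
The fastest-growing term 9·n dominates as n → ∞; dropping its constant factor gives Θ(n).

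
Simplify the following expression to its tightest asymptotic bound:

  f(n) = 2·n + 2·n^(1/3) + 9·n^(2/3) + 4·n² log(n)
Θ(n² log n)

Order the terms by growth rate: 2·n^(1/3) ≺ 9·n^(2/3) ≺ 2·n ≺ 4·n² log(n).
The fastest-growing term 4·n² log(n) dominates as n → ∞; dropping its constant factor gives Θ(n² log n).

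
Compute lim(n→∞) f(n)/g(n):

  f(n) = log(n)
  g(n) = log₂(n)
log(2)

Since log(n) and log₂(n) have the same growth rate (O(log n)),
the ratio converges to a constant: log(2).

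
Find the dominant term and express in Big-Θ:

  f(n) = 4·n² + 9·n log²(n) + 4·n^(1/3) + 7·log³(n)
Θ(n²)

Order the terms by growth rate: 7·log³(n) ≺ 4·n^(1/3) ≺ 9·n log²(n) ≺ 4·n².
The fastest-growing term 4·n² dominates as n → ∞; dropping its constant factor gives Θ(n²).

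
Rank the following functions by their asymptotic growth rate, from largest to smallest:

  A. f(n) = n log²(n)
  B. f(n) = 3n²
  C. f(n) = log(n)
B > A > C

Comparing growth rates:
B = 3n² is O(n²)
A = n log²(n) is O(n log² n)
C = log(n) is O(log n)

Therefore, the order from fastest to slowest is: B > A > C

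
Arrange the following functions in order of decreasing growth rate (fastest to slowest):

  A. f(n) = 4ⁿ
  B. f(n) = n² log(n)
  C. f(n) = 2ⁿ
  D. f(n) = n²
A > C > B > D

Comparing growth rates:
A = 4ⁿ is O(4ⁿ)
C = 2ⁿ is O(2ⁿ)
B = n² log(n) is O(n² log n)
D = n² is O(n²)

Therefore, the order from fastest to slowest is: A > C > B > D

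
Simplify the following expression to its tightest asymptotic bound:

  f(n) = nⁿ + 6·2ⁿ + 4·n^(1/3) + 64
Θ(nⁿ)

Order the terms by growth rate: 64 ≺ 4·n^(1/3) ≺ 6·2ⁿ ≺ nⁿ.
The fastest-growing term nⁿ dominates as n → ∞; dropping its constant factor gives Θ(nⁿ).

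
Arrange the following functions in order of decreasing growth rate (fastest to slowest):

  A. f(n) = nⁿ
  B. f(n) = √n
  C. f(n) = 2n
A > C > B

Comparing growth rates:
A = nⁿ is O(nⁿ)
C = 2n is O(n)
B = √n is O(√n)

Therefore, the order from fastest to slowest is: A > C > B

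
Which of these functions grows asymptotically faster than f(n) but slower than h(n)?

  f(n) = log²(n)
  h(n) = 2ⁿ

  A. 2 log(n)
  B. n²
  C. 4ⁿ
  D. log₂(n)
B

We need g(n) with log²(n) = o(g(n)) and g(n) = o(2ⁿ), i.e. O(log² n) ≺ g ≺ O(2ⁿ).
Check each option:
  A. 2 log(n) — O(log n) does not grow strictly faster than f(n)
  B. n² — O(n²) is strictly between O(log² n) and O(2ⁿ) ✓
  C. 4ⁿ — O(4ⁿ) does not grow strictly slower than h(n)
  D. log₂(n) — O(log n) does not grow strictly faster than f(n)

Only option B (n²) lies strictly between.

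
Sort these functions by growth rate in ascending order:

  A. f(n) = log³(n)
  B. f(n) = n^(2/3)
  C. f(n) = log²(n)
C < A < B

Comparing growth rates:
C = log²(n) is O(log² n)
A = log³(n) is O(log³ n)
B = n^(2/3) is O(n^(2/3))

Therefore, the order from slowest to fastest is: C < A < B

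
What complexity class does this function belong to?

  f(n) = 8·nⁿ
O(nⁿ)

The dominant term in 8·nⁿ is 8·nⁿ, which is Θ(nⁿ).
Constants are absorbed, so the tightest bound is O(nⁿ).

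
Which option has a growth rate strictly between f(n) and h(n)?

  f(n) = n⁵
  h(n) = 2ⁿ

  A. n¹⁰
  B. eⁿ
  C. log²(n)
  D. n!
A

We need g(n) with n⁵ = o(g(n)) and g(n) = o(2ⁿ), i.e. O(n⁵) ≺ g ≺ O(2ⁿ).
Check each option:
  A. n¹⁰ — O(n¹⁰) is strictly between O(n⁵) and O(2ⁿ) ✓
  B. eⁿ — O(eⁿ) does not grow strictly slower than h(n)
  C. log²(n) — O(log² n) does not grow strictly faster than f(n)
  D. n! — O(n!) does not grow strictly slower than h(n)

Only option A (n¹⁰) lies strictly between.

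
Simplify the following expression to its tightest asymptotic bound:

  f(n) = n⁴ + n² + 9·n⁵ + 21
Θ(n⁵)

Order the terms by growth rate: 21 ≺ n² ≺ n⁴ ≺ 9·n⁵.
The fastest-growing term 9·n⁵ dominates as n → ∞; dropping its constant factor gives Θ(n⁵).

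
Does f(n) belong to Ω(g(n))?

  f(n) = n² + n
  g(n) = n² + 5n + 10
True

f(n) = n² + n and g(n) = n² + 5n + 10 are both O(n²).
Big-Ω permits equal growth rates (f ≥ c·g for some c > 0), so f(n) = Ω(g(n)) is true.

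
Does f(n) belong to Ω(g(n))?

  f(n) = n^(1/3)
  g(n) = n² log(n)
False

f(n) = n^(1/3) is O(n^(1/3)), and g(n) = n² log(n) is O(n² log n).
Since O(n^(1/3)) grows slower than O(n² log n), f(n) = Ω(g(n)) is false.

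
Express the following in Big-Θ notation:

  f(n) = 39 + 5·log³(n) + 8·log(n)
Θ(log³ n)

Order the terms by growth rate: 39 ≺ 8·log(n) ≺ 5·log³(n).
The fastest-growing term 5·log³(n) dominates as n → ∞; dropping its constant factor gives Θ(log³ n).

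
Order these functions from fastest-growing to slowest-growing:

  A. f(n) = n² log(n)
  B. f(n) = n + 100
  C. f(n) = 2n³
C > A > B

Comparing growth rates:
C = 2n³ is O(n³)
A = n² log(n) is O(n² log n)
B = n + 100 is O(n)

Therefore, the order from fastest to slowest is: C > A > B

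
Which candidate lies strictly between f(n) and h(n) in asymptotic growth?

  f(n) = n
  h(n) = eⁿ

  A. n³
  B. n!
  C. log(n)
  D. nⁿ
A

We need g(n) with n = o(g(n)) and g(n) = o(eⁿ), i.e. O(n) ≺ g ≺ O(eⁿ).
Check each option:
  A. n³ — O(n³) is strictly between O(n) and O(eⁿ) ✓
  B. n! — O(n!) does not grow strictly slower than h(n)
  C. log(n) — O(log n) does not grow strictly faster than f(n)
  D. nⁿ — O(nⁿ) does not grow strictly slower than h(n)

Only option A (n³) lies strictly between.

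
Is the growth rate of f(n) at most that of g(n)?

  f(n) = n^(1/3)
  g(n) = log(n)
False

f(n) = n^(1/3) is O(n^(1/3)), and g(n) = log(n) is O(log n).
Since O(n^(1/3)) grows faster than O(log n), f(n) = O(g(n)) is false.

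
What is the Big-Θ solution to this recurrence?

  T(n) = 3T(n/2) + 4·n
Θ(n^log₂(3))

Master Theorem: a = 3, b = 2, f(n) = 4·n.
Compute the critical exponent d = log₂(3) = 1.585.
Compare f(n) = Θ(n) against n^d:
  k = 1 < d = 1.585, so f(n) = O(n^(d-ε)) — Case 1.
  The recursion cost dominates: T(n) = Θ(n^d) = Θ(n^log₂(3)).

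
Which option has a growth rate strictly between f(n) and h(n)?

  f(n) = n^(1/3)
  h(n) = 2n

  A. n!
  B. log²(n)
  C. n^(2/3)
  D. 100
C

We need g(n) with n^(1/3) = o(g(n)) and g(n) = o(2n), i.e. O(n^(1/3)) ≺ g ≺ O(n).
Check each option:
  A. n! — O(n!) does not grow strictly slower than h(n)
  B. log²(n) — O(log² n) does not grow strictly faster than f(n)
  C. n^(2/3) — O(n^(2/3)) is strictly between O(n^(1/3)) and O(n) ✓
  D. 100 — O(1) does not grow strictly faster than f(n)

Only option C (n^(2/3)) lies strictly between.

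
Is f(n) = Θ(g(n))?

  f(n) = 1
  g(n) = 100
True

f(n) = 1 and g(n) = 100 are both O(1).
Since they have the same asymptotic growth rate, f(n) = Θ(g(n)) is true.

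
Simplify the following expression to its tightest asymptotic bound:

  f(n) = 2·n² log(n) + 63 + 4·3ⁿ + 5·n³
Θ(3ⁿ)

Order the terms by growth rate: 63 ≺ 2·n² log(n) ≺ 5·n³ ≺ 4·3ⁿ.
The fastest-growing term 4·3ⁿ dominates as n → ∞; dropping its constant factor gives Θ(3ⁿ).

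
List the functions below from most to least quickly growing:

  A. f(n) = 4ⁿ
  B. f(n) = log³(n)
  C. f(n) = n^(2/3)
A > C > B

Comparing growth rates:
A = 4ⁿ is O(4ⁿ)
C = n^(2/3) is O(n^(2/3))
B = log³(n) is O(log³ n)

Therefore, the order from fastest to slowest is: A > C > B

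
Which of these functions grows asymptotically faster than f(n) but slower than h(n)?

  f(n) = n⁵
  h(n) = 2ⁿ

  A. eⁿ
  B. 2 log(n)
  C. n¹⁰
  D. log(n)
C

We need g(n) with n⁵ = o(g(n)) and g(n) = o(2ⁿ), i.e. O(n⁵) ≺ g ≺ O(2ⁿ).
Check each option:
  A. eⁿ — O(eⁿ) does not grow strictly slower than h(n)
  B. 2 log(n) — O(log n) does not grow strictly faster than f(n)
  C. n¹⁰ — O(n¹⁰) is strictly between O(n⁵) and O(2ⁿ) ✓
  D. log(n) — O(log n) does not grow strictly faster than f(n)

Only option C (n¹⁰) lies strictly between.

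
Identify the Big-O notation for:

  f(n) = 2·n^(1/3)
O(n^(1/3))

The dominant term in 2·n^(1/3) is 2·n^(1/3), which is Θ(n^(1/3)).
Constants are absorbed, so the tightest bound is O(n^(1/3)).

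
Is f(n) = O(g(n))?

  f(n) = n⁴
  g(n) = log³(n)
False

f(n) = n⁴ is O(n⁴), and g(n) = log³(n) is O(log³ n).
Since O(n⁴) grows faster than O(log³ n), f(n) = O(g(n)) is false.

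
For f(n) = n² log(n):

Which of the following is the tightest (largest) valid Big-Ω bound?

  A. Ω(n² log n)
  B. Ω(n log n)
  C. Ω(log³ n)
A

f(n) = n² log(n) is Ω(n² log n).
All listed options are valid Big-Ω bounds (lower bounds),
but Ω(n² log n) is the tightest (largest valid bound).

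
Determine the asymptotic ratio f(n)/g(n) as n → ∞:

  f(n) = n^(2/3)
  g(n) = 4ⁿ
0

Since n^(2/3) (O(n^(2/3))) grows slower than 4ⁿ (O(4ⁿ)),
the ratio f(n)/g(n) → 0 as n → ∞.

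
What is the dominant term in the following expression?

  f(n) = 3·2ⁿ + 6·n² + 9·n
3·2ⁿ

Looking at each term:
  - 3·2ⁿ is O(2ⁿ)
  - 6·n² is O(n²)
  - 9·n is O(n)

The term 3·2ⁿ (O(2ⁿ)) grows fastest and dominates all others.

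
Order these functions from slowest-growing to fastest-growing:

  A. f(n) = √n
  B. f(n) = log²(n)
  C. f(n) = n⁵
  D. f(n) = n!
B < A < C < D

Comparing growth rates:
B = log²(n) is O(log² n)
A = √n is O(√n)
C = n⁵ is O(n⁵)
D = n! is O(n!)

Therefore, the order from slowest to fastest is: B < A < C < D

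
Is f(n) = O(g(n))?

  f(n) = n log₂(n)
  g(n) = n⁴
True

f(n) = n log₂(n) is O(n log n), and g(n) = n⁴ is O(n⁴).
Since O(n log n) ⊆ O(n⁴) (f grows no faster than g), f(n) = O(g(n)) is true.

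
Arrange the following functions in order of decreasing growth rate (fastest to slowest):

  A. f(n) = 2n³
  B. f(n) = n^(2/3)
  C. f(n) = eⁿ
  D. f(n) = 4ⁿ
D > C > A > B

Comparing growth rates:
D = 4ⁿ is O(4ⁿ)
C = eⁿ is O(eⁿ)
A = 2n³ is O(n³)
B = n^(2/3) is O(n^(2/3))

Therefore, the order from fastest to slowest is: D > C > A > B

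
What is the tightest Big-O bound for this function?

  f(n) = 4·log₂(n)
O(log n)

The dominant term in 4·log₂(n) is 4·log₂(n), which is Θ(log n).
Constants are absorbed, so the tightest bound is O(log n).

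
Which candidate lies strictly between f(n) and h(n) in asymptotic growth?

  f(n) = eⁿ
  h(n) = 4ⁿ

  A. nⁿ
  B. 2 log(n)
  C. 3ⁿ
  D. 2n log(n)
C

We need g(n) with eⁿ = o(g(n)) and g(n) = o(4ⁿ), i.e. O(eⁿ) ≺ g ≺ O(4ⁿ).
Check each option:
  A. nⁿ — O(nⁿ) does not grow strictly slower than h(n)
  B. 2 log(n) — O(log n) does not grow strictly faster than f(n)
  C. 3ⁿ — O(3ⁿ) is strictly between O(eⁿ) and O(4ⁿ) ✓
  D. 2n log(n) — O(n log n) does not grow strictly faster than f(n)

Only option C (3ⁿ) lies strictly between.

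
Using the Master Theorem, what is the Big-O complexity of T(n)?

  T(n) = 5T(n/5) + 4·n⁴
Θ(n⁴)

Master Theorem: a = 5, b = 5, f(n) = 4·n⁴.
Compute the critical exponent d = log₅(5) = 1.
Compare f(n) = Θ(n⁴) against n^d:
  k = 4 > d = 1, so f(n) = Ω(n^(d+ε)) — Case 3.
  Regularity: a·(n/b)^4/n^4 = a/b^4 = 5/625 < 1 ✓.
  The top-level work dominates: T(n) = Θ(f(n)) = Θ(n⁴).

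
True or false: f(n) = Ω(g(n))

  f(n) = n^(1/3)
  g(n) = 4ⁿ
False

f(n) = n^(1/3) is O(n^(1/3)), and g(n) = 4ⁿ is O(4ⁿ).
Since O(n^(1/3)) grows slower than O(4ⁿ), f(n) = Ω(g(n)) is false.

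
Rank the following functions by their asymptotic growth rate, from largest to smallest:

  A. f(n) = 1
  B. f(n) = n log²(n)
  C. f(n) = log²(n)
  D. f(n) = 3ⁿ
D > B > C > A

Comparing growth rates:
D = 3ⁿ is O(3ⁿ)
B = n log²(n) is O(n log² n)
C = log²(n) is O(log² n)
A = 1 is O(1)

Therefore, the order from fastest to slowest is: D > B > C > A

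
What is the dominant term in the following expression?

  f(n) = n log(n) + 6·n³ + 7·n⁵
7·n⁵

Looking at each term:
  - n log(n) is O(n log n)
  - 6·n³ is O(n³)
  - 7·n⁵ is O(n⁵)

The term 7·n⁵ (O(n⁵)) grows fastest and dominates all others.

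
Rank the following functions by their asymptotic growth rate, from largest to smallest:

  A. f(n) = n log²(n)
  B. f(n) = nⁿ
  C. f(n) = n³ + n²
B > C > A

Comparing growth rates:
B = nⁿ is O(nⁿ)
C = n³ + n² is O(n³)
A = n log²(n) is O(n log² n)

Therefore, the order from fastest to slowest is: B > C > A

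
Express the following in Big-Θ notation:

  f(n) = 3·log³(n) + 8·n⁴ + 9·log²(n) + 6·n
Θ(n⁴)

Order the terms by growth rate: 9·log²(n) ≺ 3·log³(n) ≺ 6·n ≺ 8·n⁴.
The fastest-growing term 8·n⁴ dominates as n → ∞; dropping its constant factor gives Θ(n⁴).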